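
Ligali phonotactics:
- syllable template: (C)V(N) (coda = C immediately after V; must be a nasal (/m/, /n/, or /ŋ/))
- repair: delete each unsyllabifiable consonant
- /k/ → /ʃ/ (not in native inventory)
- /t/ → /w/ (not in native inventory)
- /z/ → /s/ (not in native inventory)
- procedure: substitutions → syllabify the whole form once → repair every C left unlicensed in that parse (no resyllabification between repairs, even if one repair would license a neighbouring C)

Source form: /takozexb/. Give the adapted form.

waʃose

Substitution: /t/ → /w/, /k/ → /ʃ/, /z/ → /s/, giving /waʃosexb/.
The consonants /x/, /b/ cannot be parsed into a legal (C)V(N) syllable (only a nasal (/m/, /n/, or /ŋ/) is licensed in coda position; onsets are limited to one consonant).
Deletion applies to /x/, /b/.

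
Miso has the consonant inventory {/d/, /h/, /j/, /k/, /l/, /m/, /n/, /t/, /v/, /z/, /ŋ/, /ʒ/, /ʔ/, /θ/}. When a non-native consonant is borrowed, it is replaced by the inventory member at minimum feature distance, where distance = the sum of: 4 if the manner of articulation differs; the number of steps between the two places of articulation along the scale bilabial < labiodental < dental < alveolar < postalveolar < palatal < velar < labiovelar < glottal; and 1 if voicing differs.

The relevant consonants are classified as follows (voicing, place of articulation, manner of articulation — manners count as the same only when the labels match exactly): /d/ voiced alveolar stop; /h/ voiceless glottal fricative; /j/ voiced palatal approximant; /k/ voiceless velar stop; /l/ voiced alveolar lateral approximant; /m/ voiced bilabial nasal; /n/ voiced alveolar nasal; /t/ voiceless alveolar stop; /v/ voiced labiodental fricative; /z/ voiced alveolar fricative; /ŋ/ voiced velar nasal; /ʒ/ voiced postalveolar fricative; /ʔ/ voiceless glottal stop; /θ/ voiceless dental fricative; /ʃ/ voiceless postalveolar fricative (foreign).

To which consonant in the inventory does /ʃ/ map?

ʒ

/ʒ/ is closest: same manner (fricative), place distance 0 (postalveolar→postalveolar), voicing differs (+1); total 1. Next closest is /z/ at distance 2.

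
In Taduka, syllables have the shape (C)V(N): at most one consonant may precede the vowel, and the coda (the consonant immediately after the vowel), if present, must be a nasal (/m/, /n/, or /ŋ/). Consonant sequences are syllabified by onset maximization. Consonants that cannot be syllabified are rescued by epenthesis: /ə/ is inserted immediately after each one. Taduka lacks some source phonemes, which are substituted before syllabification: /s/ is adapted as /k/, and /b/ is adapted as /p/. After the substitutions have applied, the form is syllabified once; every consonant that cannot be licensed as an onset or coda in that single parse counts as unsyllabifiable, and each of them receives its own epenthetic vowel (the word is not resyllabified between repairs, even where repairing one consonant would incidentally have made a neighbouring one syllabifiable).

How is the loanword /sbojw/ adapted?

Substitution: /s/ → /k/, /b/ → /p/, giving /kpojw/.
Under (C)V(N), the unsyllabifiable consonants are /k/, /j/, /w/ (only a nasal (/m/, /n/, or /ŋ/) is licensed in coda position; onsets are limited to one consonant).
Inserting the epenthetic vowel yields /k/ → /kə/, /j/ → /jə/, /w/ → /wə/.

kəpojəwə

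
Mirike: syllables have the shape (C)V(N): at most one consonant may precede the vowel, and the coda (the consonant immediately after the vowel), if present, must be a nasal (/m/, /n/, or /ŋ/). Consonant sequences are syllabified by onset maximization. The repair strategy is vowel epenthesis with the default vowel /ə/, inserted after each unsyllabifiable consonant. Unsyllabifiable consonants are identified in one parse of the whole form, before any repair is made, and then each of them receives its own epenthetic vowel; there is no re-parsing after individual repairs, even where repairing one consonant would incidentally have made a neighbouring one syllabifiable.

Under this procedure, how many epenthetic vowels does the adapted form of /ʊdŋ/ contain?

2

The unsyllabifiable consonants are /d/, /ŋ/; each receives one epenthetic vowel.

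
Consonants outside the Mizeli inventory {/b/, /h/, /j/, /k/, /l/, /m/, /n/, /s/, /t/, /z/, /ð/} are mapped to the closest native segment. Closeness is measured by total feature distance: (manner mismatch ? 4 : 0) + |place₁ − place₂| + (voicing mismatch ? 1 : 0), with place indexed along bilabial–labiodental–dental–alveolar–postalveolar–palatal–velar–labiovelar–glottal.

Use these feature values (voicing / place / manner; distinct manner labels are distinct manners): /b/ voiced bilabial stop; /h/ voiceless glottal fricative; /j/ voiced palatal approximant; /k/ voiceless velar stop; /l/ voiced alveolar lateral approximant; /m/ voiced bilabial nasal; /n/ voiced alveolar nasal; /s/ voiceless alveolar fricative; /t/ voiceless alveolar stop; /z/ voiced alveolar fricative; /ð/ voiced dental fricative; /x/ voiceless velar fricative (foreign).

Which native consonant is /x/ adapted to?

/h/ is closest: same manner (fricative), place distance 2 (velar→glottal), same voicing; total 2. Next closest is /s/ at distance 3.

h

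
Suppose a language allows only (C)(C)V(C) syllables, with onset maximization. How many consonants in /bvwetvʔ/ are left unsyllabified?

3

Syllabifying with onset maximization leaves /b/, /v/, /ʔ/ stranded (at most one coda consonant is licensed; onsets may contain at most 2 consonants).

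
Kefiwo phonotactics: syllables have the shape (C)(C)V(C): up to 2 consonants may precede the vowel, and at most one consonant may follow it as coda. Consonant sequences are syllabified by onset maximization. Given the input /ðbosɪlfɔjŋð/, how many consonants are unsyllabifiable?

The consonants /ŋ/, /ð/ cannot be parsed into a legal (C)(C)V(C) syllable (at most one coda consonant is licensed; onsets may contain at most 2 consonants).

2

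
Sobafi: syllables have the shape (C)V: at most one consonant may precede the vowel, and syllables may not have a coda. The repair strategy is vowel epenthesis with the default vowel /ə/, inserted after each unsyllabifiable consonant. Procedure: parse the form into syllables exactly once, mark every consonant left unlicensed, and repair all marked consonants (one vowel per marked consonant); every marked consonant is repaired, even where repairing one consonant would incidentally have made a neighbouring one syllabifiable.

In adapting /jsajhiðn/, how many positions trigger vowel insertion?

The unsyllabifiable consonants are /j/, /j/, /ð/, /n/; each receives one epenthetic vowel.

4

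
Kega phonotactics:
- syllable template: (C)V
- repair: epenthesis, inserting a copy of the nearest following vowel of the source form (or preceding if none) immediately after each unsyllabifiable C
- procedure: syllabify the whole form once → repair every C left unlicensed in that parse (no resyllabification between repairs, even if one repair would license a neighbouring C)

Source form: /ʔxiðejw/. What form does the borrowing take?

ʔixiðejewe

Under (C)V, the unsyllabifiable consonants are /ʔ/, /j/, /w/ (no codas are permitted; onsets are limited to one consonant).
Each unlicensed consonant becomes the onset of a new syllable: /ʔ/ → /ʔi/, /j/ → /je/, /w/ → /we/.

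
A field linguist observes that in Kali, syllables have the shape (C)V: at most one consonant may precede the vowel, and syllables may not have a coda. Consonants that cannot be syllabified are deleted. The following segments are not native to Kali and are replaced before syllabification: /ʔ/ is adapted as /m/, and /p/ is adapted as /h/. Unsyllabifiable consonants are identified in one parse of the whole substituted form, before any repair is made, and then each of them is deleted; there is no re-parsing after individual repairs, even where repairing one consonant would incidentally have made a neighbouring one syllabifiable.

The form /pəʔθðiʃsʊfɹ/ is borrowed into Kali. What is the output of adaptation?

Substitution: /p/ → /h/, /ʔ/ → /m/, giving /həmθðiʃsʊfɹ/.
Under (C)V, the unsyllabifiable consonants are /m/, /θ/, /ʃ/, /f/, /ɹ/ (no codas are permitted; onsets are limited to one consonant).
Deletion applies to /m/, /θ/, /ʃ/, /f/, /ɹ/.

həðisʊ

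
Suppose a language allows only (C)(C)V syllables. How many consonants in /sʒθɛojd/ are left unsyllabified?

Under (C)(C)V, the unsyllabifiable consonants are /s/, /j/, /d/ (no codas are permitted; onsets may contain at most 2 consonants).

3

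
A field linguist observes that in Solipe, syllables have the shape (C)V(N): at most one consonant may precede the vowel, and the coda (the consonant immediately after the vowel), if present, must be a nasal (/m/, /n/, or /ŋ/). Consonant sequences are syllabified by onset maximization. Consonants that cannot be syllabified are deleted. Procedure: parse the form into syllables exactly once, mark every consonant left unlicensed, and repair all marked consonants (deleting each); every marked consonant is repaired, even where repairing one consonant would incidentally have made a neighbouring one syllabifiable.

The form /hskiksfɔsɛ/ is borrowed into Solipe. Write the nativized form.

kifɔsɛ

The consonants /h/, /s/, /k/, /s/ cannot be parsed into a legal (C)V(N) syllable (only a nasal (/m/, /n/, or /ŋ/) is licensed in coda position; onsets are limited to one consonant).
Each unlicensed consonant is deleted: /h/, /s/, /k/, /s/.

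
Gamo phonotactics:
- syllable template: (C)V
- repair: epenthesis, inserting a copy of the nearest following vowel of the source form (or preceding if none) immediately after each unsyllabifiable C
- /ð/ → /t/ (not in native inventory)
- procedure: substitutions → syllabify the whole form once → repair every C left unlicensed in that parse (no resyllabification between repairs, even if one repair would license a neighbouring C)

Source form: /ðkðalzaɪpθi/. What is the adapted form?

Substitution: /ð/ → /t/, giving /tktalzaɪpθi/.
The consonants /t/, /k/, /l/, /p/ cannot be parsed into a legal (C)V syllable (no codas are permitted; onsets are limited to one consonant).
Epenthesis after each stranded consonant: /t/ → /ta/, /k/ → /ka/, /l/ → /la/, /p/ → /pi/.

takatalazaɪpiθi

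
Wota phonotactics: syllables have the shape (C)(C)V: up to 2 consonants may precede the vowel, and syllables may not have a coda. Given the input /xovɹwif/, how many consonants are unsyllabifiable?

2

Under (C)(C)V, the unsyllabifiable consonants are /v/, /f/ (no codas are permitted; onsets may contain at most 2 consonants).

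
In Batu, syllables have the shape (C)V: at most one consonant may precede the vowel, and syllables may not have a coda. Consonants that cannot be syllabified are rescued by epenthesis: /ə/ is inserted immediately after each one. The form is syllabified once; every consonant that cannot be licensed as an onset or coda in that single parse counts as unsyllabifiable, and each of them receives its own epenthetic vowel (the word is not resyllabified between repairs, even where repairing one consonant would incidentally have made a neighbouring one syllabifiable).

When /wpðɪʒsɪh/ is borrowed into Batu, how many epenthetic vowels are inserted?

The unsyllabifiable consonants are /w/, /p/, /ʒ/, /h/; each receives one epenthetic vowel.

4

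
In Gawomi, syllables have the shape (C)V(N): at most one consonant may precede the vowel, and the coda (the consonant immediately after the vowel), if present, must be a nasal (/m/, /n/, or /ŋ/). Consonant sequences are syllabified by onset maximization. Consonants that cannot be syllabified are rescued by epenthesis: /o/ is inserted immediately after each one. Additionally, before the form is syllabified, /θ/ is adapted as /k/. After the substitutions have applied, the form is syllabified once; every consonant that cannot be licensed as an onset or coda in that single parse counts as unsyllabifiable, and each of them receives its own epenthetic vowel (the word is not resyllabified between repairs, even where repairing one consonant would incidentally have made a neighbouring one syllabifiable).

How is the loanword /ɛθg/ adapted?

Substitution: /θ/ → /k/, giving /ɛkg/.
Syllabifying with onset maximization leaves /k/, /g/ stranded (only a nasal (/m/, /n/, or /ŋ/) is licensed in coda position; onsets are limited to one consonant).
Epenthesis after each stranded consonant: /k/ → /ko/, /g/ → /go/.

ɛkogo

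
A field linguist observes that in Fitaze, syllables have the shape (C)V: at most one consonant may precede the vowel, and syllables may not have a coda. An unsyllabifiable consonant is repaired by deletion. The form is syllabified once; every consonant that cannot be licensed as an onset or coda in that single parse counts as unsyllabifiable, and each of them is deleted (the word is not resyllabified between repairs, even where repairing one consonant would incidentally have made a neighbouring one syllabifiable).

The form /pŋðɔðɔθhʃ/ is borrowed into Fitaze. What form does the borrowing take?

ðɔðɔ

The consonants /p/, /ŋ/, /θ/, /h/, /ʃ/ cannot be parsed into a legal (C)V syllable (no codas are permitted; onsets are limited to one consonant).
Deleting the stranded consonants removes /p/, /ŋ/, /θ/, /h/, /ʃ/.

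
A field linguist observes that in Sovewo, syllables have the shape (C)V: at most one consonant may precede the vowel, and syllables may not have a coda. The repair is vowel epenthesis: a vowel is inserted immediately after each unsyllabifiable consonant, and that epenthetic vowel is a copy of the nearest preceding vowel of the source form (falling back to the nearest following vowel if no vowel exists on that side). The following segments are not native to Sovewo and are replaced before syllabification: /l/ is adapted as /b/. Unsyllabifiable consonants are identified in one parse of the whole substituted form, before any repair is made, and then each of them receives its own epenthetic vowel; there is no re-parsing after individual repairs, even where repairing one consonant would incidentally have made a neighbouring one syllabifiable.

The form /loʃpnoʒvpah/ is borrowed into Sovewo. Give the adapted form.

boʃoponoʒovopaha

Substitution: /l/ → /b/, giving /boʃpnoʒvpah/.
Syllabifying with onset maximization leaves /ʃ/, /p/, /ʒ/, /v/, /h/ stranded (no codas are permitted; onsets are limited to one consonant).
Epenthesis after each stranded consonant: /ʃ/ → /ʃo/, /p/ → /po/, /ʒ/ → /ʒo/, /v/ → /vo/, /h/ → /ha/.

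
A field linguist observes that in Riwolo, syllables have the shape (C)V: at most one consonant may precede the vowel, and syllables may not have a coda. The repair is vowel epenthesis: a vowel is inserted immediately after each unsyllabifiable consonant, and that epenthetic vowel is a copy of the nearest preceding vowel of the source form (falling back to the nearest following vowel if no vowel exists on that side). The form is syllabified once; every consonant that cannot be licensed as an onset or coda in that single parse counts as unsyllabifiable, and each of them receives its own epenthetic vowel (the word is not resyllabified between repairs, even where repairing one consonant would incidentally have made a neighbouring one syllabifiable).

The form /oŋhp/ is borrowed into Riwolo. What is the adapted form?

oŋohopo

The consonants /ŋ/, /h/, /p/ cannot be parsed into a legal (C)V syllable (no codas are permitted; onsets are limited to one consonant).
Epenthesis after each stranded consonant: /ŋ/ → /ŋo/, /h/ → /ho/, /p/ → /po/.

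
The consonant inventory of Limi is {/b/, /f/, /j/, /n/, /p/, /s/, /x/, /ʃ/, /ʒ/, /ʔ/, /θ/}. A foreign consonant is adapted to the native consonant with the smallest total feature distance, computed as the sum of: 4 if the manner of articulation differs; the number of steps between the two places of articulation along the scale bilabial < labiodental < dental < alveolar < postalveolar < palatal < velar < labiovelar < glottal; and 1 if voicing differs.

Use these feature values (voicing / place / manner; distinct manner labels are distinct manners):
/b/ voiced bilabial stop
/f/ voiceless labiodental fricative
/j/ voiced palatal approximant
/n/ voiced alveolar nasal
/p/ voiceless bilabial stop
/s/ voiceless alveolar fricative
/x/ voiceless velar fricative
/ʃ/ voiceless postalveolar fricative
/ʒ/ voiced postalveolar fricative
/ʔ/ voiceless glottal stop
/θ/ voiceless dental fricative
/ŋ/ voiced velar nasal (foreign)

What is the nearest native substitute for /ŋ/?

/n/ is closest: same manner (nasal), place distance 3 (velar→alveolar), same voicing; total 3. Next closest is /j/ at distance 5.

n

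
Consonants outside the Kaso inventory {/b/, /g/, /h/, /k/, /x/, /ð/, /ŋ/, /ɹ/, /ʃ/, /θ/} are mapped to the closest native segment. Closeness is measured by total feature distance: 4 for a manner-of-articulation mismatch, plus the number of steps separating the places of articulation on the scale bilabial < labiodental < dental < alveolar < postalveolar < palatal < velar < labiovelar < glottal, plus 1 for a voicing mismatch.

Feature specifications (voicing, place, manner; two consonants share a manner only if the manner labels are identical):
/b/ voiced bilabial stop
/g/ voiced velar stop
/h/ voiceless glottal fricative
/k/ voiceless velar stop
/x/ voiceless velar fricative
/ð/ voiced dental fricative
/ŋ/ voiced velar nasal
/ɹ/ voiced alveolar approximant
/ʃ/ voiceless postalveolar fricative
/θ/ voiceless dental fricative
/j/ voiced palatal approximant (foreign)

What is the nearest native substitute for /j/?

ɹ

/ɹ/ is closest: same manner (approximant), place distance 2 (palatal→alveolar), same voicing; total 2. Next closest is /g/ at distance 5.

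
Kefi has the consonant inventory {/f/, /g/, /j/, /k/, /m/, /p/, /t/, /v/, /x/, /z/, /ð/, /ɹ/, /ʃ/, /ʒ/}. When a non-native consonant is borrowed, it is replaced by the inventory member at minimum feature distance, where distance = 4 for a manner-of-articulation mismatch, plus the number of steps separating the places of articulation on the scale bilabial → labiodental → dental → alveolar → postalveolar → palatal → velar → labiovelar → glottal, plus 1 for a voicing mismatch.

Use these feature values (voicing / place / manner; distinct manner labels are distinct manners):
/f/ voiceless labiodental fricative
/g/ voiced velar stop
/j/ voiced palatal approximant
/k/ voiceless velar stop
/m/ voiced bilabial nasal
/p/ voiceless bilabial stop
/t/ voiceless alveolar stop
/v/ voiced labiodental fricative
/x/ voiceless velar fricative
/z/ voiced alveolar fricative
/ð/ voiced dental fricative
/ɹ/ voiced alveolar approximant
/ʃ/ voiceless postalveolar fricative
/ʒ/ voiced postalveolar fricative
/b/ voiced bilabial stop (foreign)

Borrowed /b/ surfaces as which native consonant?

/p/ is closest: same manner (stop), place distance 0 (bilabial→bilabial), voicing differs (+1); total 1. Next closest is /m/ at distance 4.

p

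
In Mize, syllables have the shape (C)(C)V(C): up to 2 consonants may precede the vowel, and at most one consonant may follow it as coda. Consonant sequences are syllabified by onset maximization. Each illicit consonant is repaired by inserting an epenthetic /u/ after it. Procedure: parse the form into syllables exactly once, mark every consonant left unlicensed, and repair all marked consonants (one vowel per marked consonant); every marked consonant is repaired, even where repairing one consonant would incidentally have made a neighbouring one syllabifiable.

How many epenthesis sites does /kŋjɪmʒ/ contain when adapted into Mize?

2

The unsyllabifiable consonants are /k/, /ʒ/; each receives one epenthetic vowel.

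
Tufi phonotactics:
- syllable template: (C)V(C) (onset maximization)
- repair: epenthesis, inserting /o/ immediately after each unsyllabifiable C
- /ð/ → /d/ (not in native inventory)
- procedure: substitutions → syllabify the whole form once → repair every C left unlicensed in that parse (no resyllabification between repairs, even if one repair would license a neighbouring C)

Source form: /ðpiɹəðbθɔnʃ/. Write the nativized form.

Substitution: /ð/ → /d/, giving /dpiɹədbθɔnʃ/.
Under (C)V(C), the unsyllabifiable consonants are /d/, /b/, /ʃ/ (at most one coda consonant is licensed; onsets are limited to one consonant).
Epenthesis after each stranded consonant: /d/ → /do/, /b/ → /bo/, /ʃ/ → /ʃo/.

dopiɹədboθɔnʃo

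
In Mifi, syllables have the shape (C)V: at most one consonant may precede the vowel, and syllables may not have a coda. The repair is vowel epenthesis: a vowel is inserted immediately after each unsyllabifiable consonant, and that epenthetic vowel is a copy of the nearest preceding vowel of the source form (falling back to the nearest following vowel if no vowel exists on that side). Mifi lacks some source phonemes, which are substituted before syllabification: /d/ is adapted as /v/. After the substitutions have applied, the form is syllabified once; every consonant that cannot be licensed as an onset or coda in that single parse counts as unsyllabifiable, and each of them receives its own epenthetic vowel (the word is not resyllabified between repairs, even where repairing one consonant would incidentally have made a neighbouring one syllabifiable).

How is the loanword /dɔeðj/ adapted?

vɔeðeje

Substitution: /d/ → /v/, giving /vɔeðj/.
Syllabifying with onset maximization leaves /ð/, /j/ stranded (no codas are permitted; onsets are limited to one consonant).
Each unlicensed consonant becomes the onset of a new syllable: /ð/ → /ðe/, /j/ → /je/.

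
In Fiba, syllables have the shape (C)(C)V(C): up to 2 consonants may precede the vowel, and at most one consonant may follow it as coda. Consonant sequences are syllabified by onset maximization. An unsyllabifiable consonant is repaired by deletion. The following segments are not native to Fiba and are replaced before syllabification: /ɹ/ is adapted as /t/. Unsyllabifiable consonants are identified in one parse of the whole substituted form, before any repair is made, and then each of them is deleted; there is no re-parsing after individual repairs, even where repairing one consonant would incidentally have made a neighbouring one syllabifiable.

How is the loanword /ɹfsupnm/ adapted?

fsup

Substitution: /ɹ/ → /t/, giving /tfsupnm/.
The consonants /t/, /n/, /m/ cannot be parsed into a legal (C)(C)V(C) syllable (at most one coda consonant is licensed; onsets may contain at most 2 consonants).
Deletion applies to /t/, /n/, /m/.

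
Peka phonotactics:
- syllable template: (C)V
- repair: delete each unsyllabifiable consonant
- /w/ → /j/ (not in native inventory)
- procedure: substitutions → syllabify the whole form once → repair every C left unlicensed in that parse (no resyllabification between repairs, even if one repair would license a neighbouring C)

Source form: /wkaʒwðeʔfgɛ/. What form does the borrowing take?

Substitution: /w/ → /j/, giving /jkaʒjðeʔfgɛ/.
Under (C)V, the unsyllabifiable consonants are /j/, /ʒ/, /j/, /ʔ/, /f/ (no codas are permitted; onsets are limited to one consonant).
Deletion applies to /j/, /ʒ/, /j/, /ʔ/, /f/.

kaðegɛ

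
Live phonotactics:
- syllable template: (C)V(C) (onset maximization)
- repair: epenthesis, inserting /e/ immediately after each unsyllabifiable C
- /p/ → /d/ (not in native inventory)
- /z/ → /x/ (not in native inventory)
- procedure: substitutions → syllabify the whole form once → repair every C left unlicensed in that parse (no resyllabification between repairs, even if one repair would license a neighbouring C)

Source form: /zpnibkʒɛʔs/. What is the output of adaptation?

Substitution: /z/ → /x/, /p/ → /d/, giving /xdnibkʒɛʔs/.
The consonants /x/, /d/, /k/, /s/ cannot be parsed into a legal (C)V(C) syllable (at most one coda consonant is licensed; onsets are limited to one consonant).
Inserting the epenthetic vowel yields /x/ → /xe/, /d/ → /de/, /k/ → /ke/, /s/ → /se/.

xedenibkeʒɛʔse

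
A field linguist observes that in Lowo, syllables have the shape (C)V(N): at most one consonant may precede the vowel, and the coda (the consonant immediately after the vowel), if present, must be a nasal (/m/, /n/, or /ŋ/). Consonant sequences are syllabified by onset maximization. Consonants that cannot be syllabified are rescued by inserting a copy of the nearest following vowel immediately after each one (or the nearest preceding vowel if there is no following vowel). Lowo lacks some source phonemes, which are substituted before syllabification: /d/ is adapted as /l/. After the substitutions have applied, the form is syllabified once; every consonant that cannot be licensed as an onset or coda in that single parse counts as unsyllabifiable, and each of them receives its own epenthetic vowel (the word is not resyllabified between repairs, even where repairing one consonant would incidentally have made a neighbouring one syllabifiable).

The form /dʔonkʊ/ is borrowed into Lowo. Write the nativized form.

Substitution: /d/ → /l/, giving /lʔonkʊ/.
Syllabifying with onset maximization leaves /l/ stranded (only a nasal (/m/, /n/, or /ŋ/) is licensed in coda position; onsets are limited to one consonant).
Inserting the epenthetic vowel yields /l/ → /lo/.

loʔonkʊ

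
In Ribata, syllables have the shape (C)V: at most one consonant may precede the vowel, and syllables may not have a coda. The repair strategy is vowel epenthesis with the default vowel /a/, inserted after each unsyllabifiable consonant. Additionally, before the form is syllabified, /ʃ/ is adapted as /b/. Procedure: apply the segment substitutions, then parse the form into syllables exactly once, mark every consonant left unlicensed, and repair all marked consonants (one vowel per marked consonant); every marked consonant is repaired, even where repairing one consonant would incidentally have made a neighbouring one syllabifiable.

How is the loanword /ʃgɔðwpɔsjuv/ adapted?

bagɔðawapɔsajuva

Substitution: /ʃ/ → /b/, giving /bgɔðwpɔsjuv/.
Under (C)V, the unsyllabifiable consonants are /b/, /ð/, /w/, /s/, /v/ (no codas are permitted; onsets are limited to one consonant).
Epenthesis after each stranded consonant: /b/ → /ba/, /ð/ → /ða/, /w/ → /wa/, /s/ → /sa/, /v/ → /va/.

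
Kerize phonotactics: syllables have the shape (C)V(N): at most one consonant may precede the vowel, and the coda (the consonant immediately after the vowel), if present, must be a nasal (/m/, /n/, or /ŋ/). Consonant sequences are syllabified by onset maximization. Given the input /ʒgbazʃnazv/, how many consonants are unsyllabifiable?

6

Syllabifying with onset maximization leaves /ʒ/, /g/, /z/, /ʃ/, /z/, /v/ stranded (only a nasal (/m/, /n/, or /ŋ/) is licensed in coda position; onsets are limited to one consonant).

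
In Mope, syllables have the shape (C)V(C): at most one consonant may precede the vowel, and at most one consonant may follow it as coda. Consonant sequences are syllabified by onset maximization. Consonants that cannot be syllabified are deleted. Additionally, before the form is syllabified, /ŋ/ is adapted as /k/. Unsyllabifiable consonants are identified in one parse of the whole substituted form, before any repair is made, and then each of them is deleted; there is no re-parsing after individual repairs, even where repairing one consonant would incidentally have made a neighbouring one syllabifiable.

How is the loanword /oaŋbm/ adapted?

Substitution: /ŋ/ → /k/, giving /oakbm/.
Syllabifying with onset maximization leaves /b/, /m/ stranded (at most one coda consonant is licensed; onsets are limited to one consonant).
Deletion applies to /b/, /m/.

oak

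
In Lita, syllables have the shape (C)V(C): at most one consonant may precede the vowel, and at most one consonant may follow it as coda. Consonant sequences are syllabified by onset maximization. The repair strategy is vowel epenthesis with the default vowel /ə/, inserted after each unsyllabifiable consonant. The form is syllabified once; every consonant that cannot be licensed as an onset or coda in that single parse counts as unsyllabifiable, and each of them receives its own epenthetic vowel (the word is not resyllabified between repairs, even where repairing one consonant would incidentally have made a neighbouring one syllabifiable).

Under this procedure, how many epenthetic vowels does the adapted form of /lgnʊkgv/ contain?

4

The unsyllabifiable consonants are /l/, /g/, /g/, /v/; each receives one epenthetic vowel.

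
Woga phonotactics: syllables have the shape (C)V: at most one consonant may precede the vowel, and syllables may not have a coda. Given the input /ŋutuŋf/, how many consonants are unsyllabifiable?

2

Under (C)V, the unsyllabifiable consonants are /ŋ/, /f/ (no codas are permitted; onsets are limited to one consonant).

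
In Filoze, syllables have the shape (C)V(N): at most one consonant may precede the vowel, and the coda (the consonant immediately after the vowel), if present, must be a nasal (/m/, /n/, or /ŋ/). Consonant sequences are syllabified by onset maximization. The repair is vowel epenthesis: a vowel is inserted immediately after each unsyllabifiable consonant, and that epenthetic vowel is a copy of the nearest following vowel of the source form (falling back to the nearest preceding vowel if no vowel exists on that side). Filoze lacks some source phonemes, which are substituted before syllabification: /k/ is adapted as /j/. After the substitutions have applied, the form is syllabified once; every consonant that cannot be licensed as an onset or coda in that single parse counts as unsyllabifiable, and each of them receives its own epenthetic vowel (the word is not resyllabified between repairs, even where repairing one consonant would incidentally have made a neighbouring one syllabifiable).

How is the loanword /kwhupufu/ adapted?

Substitution: /k/ → /j/, giving /jwhupufu/.
Syllabifying with onset maximization leaves /j/, /w/ stranded (only a nasal (/m/, /n/, or /ŋ/) is licensed in coda position; onsets are limited to one consonant).
Inserting the epenthetic vowel yields /j/ → /ju/, /w/ → /wu/.

juwuhupufu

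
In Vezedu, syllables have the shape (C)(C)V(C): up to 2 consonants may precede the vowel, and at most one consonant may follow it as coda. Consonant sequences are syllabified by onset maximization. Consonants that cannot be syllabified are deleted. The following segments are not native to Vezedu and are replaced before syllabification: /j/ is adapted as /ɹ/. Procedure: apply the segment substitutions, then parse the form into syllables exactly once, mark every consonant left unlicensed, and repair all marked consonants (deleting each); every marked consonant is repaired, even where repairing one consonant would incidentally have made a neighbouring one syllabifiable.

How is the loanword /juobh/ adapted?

ɹuob

Substitution: /j/ → /ɹ/, giving /ɹuobh/.
The consonants /h/ cannot be parsed into a legal (C)(C)V(C) syllable (at most one coda consonant is licensed; onsets may contain at most 2 consonants).
Each unlicensed consonant is deleted: /h/.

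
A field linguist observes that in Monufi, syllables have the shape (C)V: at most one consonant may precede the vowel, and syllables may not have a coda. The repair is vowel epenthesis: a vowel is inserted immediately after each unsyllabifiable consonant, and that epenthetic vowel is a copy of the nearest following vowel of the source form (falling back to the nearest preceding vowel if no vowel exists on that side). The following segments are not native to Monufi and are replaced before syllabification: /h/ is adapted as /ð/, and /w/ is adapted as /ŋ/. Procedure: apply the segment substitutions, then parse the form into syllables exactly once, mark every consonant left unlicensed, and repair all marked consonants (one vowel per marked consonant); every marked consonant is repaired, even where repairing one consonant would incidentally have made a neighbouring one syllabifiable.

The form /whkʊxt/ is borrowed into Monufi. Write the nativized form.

Substitution: /w/ → /ŋ/, /h/ → /ð/, giving /ŋðkʊxt/.
Under (C)V, the unsyllabifiable consonants are /ŋ/, /ð/, /x/, /t/ (no codas are permitted; onsets are limited to one consonant).
Inserting the epenthetic vowel yields /ŋ/ → /ŋʊ/, /ð/ → /ðʊ/, /x/ → /xʊ/, /t/ → /tʊ/.

ŋʊðʊkʊxʊtʊ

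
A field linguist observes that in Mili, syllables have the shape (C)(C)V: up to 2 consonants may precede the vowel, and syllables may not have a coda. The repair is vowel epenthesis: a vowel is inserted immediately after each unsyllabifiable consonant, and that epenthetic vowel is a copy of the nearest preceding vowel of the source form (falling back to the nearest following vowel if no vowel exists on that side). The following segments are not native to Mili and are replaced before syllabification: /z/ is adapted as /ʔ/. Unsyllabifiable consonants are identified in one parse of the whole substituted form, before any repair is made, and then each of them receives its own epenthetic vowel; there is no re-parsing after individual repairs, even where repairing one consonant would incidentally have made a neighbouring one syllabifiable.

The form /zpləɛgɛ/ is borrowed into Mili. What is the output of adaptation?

ʔəpləɛgɛ

Substitution: /z/ → /ʔ/, giving /ʔpləɛgɛ/.
The consonants /ʔ/ cannot be parsed into a legal (C)(C)V syllable (no codas are permitted; onsets may contain at most 2 consonants).
Epenthesis after each stranded consonant: /ʔ/ → /ʔə/.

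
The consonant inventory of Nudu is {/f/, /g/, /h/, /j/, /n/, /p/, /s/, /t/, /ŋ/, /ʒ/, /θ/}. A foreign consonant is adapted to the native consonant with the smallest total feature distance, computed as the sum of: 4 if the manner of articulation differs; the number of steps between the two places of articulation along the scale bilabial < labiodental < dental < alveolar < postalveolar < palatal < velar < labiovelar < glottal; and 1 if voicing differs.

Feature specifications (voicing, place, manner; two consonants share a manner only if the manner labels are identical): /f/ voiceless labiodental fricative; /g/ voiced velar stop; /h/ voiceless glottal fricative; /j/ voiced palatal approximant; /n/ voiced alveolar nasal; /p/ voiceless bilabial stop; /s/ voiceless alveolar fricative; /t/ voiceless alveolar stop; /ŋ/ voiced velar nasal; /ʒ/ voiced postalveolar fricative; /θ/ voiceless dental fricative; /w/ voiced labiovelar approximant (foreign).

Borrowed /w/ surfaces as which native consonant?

j

/j/ is closest: same manner (approximant), place distance 2 (labiovelar→palatal), same voicing; total 2. Next closest is /g/ at distance 5.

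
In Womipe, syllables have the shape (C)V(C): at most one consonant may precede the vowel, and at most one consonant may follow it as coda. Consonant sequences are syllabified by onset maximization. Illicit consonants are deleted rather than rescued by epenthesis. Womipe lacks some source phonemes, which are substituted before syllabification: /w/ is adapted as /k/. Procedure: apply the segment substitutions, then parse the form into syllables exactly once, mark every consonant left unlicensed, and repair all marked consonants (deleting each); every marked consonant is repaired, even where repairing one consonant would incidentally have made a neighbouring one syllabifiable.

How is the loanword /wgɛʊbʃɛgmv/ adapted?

Substitution: /w/ → /k/, giving /kgɛʊbʃɛgmv/.
The consonants /k/, /m/, /v/ cannot be parsed into a legal (C)V(C) syllable (at most one coda consonant is licensed; onsets are limited to one consonant).
Deletion applies to /k/, /m/, /v/.

gɛʊbʃɛg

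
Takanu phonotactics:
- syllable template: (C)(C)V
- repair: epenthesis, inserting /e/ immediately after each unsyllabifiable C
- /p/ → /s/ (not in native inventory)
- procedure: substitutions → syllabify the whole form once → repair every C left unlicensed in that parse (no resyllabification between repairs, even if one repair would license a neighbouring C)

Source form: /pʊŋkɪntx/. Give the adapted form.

sʊŋkɪnetexe

Substitution: /p/ → /s/, giving /sʊŋkɪntx/.
The consonants /n/, /t/, /x/ cannot be parsed into a legal (C)(C)V syllable (no codas are permitted; onsets may contain at most 2 consonants).
Inserting the epenthetic vowel yields /n/ → /ne/, /t/ → /te/, /x/ → /xe/.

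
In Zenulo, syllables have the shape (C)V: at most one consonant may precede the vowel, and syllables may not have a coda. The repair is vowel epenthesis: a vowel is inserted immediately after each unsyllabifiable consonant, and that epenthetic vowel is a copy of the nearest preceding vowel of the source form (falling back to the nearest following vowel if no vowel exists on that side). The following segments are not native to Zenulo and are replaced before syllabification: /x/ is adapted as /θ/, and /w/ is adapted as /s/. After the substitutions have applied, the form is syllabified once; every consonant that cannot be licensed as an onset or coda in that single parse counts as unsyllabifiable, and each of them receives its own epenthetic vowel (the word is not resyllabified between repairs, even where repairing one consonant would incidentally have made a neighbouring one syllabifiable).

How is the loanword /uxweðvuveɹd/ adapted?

uθuseðevuveɹede

Substitution: /x/ → /θ/, /w/ → /s/, giving /uθseðvuveɹd/.
The consonants /θ/, /ð/, /ɹ/, /d/ cannot be parsed into a legal (C)V syllable (no codas are permitted; onsets are limited to one consonant).
Inserting the epenthetic vowel yields /θ/ → /θu/, /ð/ → /ðe/, /ɹ/ → /ɹe/, /d/ → /de/.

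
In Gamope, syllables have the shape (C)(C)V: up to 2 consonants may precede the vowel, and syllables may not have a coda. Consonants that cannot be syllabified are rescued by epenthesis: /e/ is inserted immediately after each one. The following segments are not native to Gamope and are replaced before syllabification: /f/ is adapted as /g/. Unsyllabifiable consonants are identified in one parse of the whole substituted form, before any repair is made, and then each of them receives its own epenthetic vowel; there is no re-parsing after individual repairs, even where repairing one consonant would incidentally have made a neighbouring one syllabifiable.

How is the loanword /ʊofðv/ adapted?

Substitution: /f/ → /g/, giving /ʊogðv/.
Under (C)(C)V, the unsyllabifiable consonants are /g/, /ð/, /v/ (no codas are permitted; onsets may contain at most 2 consonants).
Inserting the epenthetic vowel yields /g/ → /ge/, /ð/ → /ðe/, /v/ → /ve/.

ʊogeðeve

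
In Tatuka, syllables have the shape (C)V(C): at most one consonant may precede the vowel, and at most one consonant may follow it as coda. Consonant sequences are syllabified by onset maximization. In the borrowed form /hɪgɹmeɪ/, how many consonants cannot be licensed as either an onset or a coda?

1

The consonants /ɹ/ cannot be parsed into a legal (C)V(C) syllable (at most one coda consonant is licensed; onsets are limited to one consonant).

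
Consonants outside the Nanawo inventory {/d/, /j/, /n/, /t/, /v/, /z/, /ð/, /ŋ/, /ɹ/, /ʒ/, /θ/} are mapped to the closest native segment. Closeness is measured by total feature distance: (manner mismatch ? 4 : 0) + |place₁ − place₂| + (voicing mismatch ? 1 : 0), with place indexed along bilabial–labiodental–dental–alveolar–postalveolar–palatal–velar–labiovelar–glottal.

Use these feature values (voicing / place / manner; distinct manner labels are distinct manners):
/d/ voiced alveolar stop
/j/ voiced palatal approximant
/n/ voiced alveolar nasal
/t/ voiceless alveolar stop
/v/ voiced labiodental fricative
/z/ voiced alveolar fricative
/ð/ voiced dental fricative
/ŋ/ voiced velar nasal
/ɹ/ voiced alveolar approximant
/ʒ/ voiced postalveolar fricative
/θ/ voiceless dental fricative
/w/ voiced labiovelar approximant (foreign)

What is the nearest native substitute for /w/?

j

/j/ is closest: same manner (approximant), place distance 2 (labiovelar→palatal), same voicing; total 2. Next closest is /ɹ/ at distance 4.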